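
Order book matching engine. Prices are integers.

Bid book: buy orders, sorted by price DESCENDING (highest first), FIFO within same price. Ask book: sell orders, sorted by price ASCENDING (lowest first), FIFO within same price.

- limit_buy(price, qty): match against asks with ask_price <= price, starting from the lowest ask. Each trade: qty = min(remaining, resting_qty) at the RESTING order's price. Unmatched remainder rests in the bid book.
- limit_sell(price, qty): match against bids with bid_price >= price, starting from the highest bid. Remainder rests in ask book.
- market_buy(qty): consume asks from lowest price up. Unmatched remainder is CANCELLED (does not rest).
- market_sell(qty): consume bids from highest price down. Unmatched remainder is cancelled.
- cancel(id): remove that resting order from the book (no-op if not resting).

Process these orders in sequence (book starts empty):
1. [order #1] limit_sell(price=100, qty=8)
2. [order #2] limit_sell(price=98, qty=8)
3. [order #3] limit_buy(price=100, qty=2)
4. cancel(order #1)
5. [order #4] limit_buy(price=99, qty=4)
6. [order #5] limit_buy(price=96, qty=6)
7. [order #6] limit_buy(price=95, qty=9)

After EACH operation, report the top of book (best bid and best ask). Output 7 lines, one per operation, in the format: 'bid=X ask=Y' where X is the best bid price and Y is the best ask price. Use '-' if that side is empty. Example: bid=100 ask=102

After op 1 [order #1] limit_sell(price=100, qty=8): fills=none; bids=[-] asks=[#1:8@100]
After op 2 [order #2] limit_sell(price=98, qty=8): fills=none; bids=[-] asks=[#2:8@98 #1:8@100]
After op 3 [order #3] limit_buy(price=100, qty=2): fills=#3x#2:2@98; bids=[-] asks=[#2:6@98 #1:8@100]
After op 4 cancel(order #1): fills=none; bids=[-] asks=[#2:6@98]
After op 5 [order #4] limit_buy(price=99, qty=4): fills=#4x#2:4@98; bids=[-] asks=[#2:2@98]
After op 6 [order #5] limit_buy(price=96, qty=6): fills=none; bids=[#5:6@96] asks=[#2:2@98]
After op 7 [order #6] limit_buy(price=95, qty=9): fills=none; bids=[#5:6@96 #6:9@95] asks=[#2:2@98]

Answer: bid=- ask=100
bid=- ask=98
bid=- ask=98
bid=- ask=98
bid=- ask=98
bid=96 ask=98
bid=96 ask=98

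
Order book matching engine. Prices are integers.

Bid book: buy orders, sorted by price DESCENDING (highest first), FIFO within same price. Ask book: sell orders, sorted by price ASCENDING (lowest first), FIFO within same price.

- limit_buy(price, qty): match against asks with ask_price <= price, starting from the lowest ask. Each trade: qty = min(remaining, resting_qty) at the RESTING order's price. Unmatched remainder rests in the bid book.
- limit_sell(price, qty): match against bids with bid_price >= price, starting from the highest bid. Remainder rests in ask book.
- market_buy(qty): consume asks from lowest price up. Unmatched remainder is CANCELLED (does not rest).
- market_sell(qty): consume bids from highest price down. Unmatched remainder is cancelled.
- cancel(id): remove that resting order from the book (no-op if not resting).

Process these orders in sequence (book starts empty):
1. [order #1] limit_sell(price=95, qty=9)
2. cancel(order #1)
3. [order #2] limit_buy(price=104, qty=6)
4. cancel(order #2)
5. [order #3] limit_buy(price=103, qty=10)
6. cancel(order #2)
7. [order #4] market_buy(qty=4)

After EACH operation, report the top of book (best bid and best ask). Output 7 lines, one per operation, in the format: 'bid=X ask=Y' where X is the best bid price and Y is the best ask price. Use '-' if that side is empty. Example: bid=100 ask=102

After op 1 [order #1] limit_sell(price=95, qty=9): fills=none; bids=[-] asks=[#1:9@95]
After op 2 cancel(order #1): fills=none; bids=[-] asks=[-]
After op 3 [order #2] limit_buy(price=104, qty=6): fills=none; bids=[#2:6@104] asks=[-]
After op 4 cancel(order #2): fills=none; bids=[-] asks=[-]
After op 5 [order #3] limit_buy(price=103, qty=10): fills=none; bids=[#3:10@103] asks=[-]
After op 6 cancel(order #2): fills=none; bids=[#3:10@103] asks=[-]
After op 7 [order #4] market_buy(qty=4): fills=none; bids=[#3:10@103] asks=[-]

Answer: bid=- ask=95
bid=- ask=-
bid=104 ask=-
bid=- ask=-
bid=103 ask=-
bid=103 ask=-
bid=103 ask=-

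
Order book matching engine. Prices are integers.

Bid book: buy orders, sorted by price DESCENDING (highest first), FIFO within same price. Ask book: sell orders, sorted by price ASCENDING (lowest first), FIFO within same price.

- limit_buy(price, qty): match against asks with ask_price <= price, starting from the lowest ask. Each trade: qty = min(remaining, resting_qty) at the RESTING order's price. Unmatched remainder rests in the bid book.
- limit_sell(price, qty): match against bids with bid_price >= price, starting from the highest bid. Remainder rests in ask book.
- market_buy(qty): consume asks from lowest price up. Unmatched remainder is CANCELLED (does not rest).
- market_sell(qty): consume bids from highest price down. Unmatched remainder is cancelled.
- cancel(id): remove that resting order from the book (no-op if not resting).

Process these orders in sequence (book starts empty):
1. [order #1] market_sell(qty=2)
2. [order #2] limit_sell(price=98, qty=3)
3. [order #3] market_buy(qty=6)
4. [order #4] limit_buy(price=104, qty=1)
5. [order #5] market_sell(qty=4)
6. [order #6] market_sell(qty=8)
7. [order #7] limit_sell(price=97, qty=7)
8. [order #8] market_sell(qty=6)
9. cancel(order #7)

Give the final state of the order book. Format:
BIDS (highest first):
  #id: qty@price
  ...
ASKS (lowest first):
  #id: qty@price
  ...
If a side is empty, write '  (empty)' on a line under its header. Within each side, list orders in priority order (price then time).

Answer: BIDS (highest first):
  (empty)
ASKS (lowest first):
  (empty)

Derivation:
After op 1 [order #1] market_sell(qty=2): fills=none; bids=[-] asks=[-]
After op 2 [order #2] limit_sell(price=98, qty=3): fills=none; bids=[-] asks=[#2:3@98]
After op 3 [order #3] market_buy(qty=6): fills=#3x#2:3@98; bids=[-] asks=[-]
After op 4 [order #4] limit_buy(price=104, qty=1): fills=none; bids=[#4:1@104] asks=[-]
After op 5 [order #5] market_sell(qty=4): fills=#4x#5:1@104; bids=[-] asks=[-]
After op 6 [order #6] market_sell(qty=8): fills=none; bids=[-] asks=[-]
After op 7 [order #7] limit_sell(price=97, qty=7): fills=none; bids=[-] asks=[#7:7@97]
After op 8 [order #8] market_sell(qty=6): fills=none; bids=[-] asks=[#7:7@97]
After op 9 cancel(order #7): fills=none; bids=[-] asks=[-]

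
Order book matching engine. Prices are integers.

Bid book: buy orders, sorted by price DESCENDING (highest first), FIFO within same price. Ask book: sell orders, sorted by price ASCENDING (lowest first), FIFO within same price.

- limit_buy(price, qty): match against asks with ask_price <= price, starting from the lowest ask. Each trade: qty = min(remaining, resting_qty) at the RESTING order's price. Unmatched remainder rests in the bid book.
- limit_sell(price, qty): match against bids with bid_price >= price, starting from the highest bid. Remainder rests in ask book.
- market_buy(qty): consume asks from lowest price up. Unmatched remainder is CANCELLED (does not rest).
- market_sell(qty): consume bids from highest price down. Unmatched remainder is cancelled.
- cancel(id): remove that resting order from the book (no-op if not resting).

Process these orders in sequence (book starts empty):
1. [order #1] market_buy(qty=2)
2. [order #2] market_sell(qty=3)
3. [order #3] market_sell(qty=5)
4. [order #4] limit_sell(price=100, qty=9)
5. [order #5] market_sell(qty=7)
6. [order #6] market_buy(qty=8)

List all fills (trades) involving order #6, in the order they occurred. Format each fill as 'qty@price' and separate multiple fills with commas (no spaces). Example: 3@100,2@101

After op 1 [order #1] market_buy(qty=2): fills=none; bids=[-] asks=[-]
After op 2 [order #2] market_sell(qty=3): fills=none; bids=[-] asks=[-]
After op 3 [order #3] market_sell(qty=5): fills=none; bids=[-] asks=[-]
After op 4 [order #4] limit_sell(price=100, qty=9): fills=none; bids=[-] asks=[#4:9@100]
After op 5 [order #5] market_sell(qty=7): fills=none; bids=[-] asks=[#4:9@100]
After op 6 [order #6] market_buy(qty=8): fills=#6x#4:8@100; bids=[-] asks=[#4:1@100]

Answer: 8@100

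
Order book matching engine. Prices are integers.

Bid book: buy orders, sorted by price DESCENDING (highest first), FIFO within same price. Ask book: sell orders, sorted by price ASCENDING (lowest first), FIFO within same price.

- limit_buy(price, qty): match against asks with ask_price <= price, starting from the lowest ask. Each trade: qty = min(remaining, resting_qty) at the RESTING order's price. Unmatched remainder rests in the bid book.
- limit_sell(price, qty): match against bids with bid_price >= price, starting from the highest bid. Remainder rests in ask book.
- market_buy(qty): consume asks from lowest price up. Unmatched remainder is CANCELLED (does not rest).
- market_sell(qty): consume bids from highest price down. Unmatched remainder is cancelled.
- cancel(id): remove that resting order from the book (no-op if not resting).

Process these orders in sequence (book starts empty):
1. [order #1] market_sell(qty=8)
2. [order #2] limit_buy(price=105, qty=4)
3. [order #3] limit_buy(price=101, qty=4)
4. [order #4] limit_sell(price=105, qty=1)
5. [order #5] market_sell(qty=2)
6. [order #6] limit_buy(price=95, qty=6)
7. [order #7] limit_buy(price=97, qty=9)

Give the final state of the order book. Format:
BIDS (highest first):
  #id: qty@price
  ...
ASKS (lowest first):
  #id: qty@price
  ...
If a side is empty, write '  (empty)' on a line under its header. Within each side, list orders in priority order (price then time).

After op 1 [order #1] market_sell(qty=8): fills=none; bids=[-] asks=[-]
After op 2 [order #2] limit_buy(price=105, qty=4): fills=none; bids=[#2:4@105] asks=[-]
After op 3 [order #3] limit_buy(price=101, qty=4): fills=none; bids=[#2:4@105 #3:4@101] asks=[-]
After op 4 [order #4] limit_sell(price=105, qty=1): fills=#2x#4:1@105; bids=[#2:3@105 #3:4@101] asks=[-]
After op 5 [order #5] market_sell(qty=2): fills=#2x#5:2@105; bids=[#2:1@105 #3:4@101] asks=[-]
After op 6 [order #6] limit_buy(price=95, qty=6): fills=none; bids=[#2:1@105 #3:4@101 #6:6@95] asks=[-]
After op 7 [order #7] limit_buy(price=97, qty=9): fills=none; bids=[#2:1@105 #3:4@101 #7:9@97 #6:6@95] asks=[-]

Answer: BIDS (highest first):
  #2: 1@105
  #3: 4@101
  #7: 9@97
  #6: 6@95
ASKS (lowest first):
  (empty)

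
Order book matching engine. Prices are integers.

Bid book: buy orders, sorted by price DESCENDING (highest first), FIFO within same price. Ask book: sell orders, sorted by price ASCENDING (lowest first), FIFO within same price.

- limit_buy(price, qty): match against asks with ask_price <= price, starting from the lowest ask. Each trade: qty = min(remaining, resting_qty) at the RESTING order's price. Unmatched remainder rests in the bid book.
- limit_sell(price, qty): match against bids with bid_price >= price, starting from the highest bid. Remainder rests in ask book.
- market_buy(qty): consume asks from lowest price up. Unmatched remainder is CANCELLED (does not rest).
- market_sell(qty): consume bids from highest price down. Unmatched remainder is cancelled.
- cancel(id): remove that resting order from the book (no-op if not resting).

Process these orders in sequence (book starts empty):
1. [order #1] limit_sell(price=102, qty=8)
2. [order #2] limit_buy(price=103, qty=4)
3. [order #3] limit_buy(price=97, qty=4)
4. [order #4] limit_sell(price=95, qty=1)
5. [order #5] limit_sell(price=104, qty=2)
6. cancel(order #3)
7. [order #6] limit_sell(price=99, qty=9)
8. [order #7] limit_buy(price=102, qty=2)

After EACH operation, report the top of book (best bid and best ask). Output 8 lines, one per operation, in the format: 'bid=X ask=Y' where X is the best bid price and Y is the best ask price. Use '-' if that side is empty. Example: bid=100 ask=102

After op 1 [order #1] limit_sell(price=102, qty=8): fills=none; bids=[-] asks=[#1:8@102]
After op 2 [order #2] limit_buy(price=103, qty=4): fills=#2x#1:4@102; bids=[-] asks=[#1:4@102]
After op 3 [order #3] limit_buy(price=97, qty=4): fills=none; bids=[#3:4@97] asks=[#1:4@102]
After op 4 [order #4] limit_sell(price=95, qty=1): fills=#3x#4:1@97; bids=[#3:3@97] asks=[#1:4@102]
After op 5 [order #5] limit_sell(price=104, qty=2): fills=none; bids=[#3:3@97] asks=[#1:4@102 #5:2@104]
After op 6 cancel(order #3): fills=none; bids=[-] asks=[#1:4@102 #5:2@104]
After op 7 [order #6] limit_sell(price=99, qty=9): fills=none; bids=[-] asks=[#6:9@99 #1:4@102 #5:2@104]
After op 8 [order #7] limit_buy(price=102, qty=2): fills=#7x#6:2@99; bids=[-] asks=[#6:7@99 #1:4@102 #5:2@104]

Answer: bid=- ask=102
bid=- ask=102
bid=97 ask=102
bid=97 ask=102
bid=97 ask=102
bid=- ask=102
bid=- ask=99
bid=- ask=99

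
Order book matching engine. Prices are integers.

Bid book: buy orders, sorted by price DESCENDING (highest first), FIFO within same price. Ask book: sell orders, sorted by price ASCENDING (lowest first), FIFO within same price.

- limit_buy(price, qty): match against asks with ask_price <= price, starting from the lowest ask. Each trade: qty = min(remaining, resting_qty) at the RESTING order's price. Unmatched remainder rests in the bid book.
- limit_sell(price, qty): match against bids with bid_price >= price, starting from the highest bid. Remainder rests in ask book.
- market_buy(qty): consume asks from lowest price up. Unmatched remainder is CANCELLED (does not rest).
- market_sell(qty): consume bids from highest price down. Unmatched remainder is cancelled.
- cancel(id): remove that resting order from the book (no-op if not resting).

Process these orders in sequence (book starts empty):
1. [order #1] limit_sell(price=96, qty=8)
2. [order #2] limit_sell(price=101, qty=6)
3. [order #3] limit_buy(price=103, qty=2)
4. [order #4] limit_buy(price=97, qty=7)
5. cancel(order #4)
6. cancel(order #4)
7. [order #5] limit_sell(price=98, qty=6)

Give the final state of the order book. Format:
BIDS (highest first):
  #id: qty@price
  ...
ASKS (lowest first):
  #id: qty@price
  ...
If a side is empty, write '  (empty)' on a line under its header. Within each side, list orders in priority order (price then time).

After op 1 [order #1] limit_sell(price=96, qty=8): fills=none; bids=[-] asks=[#1:8@96]
After op 2 [order #2] limit_sell(price=101, qty=6): fills=none; bids=[-] asks=[#1:8@96 #2:6@101]
After op 3 [order #3] limit_buy(price=103, qty=2): fills=#3x#1:2@96; bids=[-] asks=[#1:6@96 #2:6@101]
After op 4 [order #4] limit_buy(price=97, qty=7): fills=#4x#1:6@96; bids=[#4:1@97] asks=[#2:6@101]
After op 5 cancel(order #4): fills=none; bids=[-] asks=[#2:6@101]
After op 6 cancel(order #4): fills=none; bids=[-] asks=[#2:6@101]
After op 7 [order #5] limit_sell(price=98, qty=6): fills=none; bids=[-] asks=[#5:6@98 #2:6@101]

Answer: BIDS (highest first):
  (empty)
ASKS (lowest first):
  #5: 6@98
  #2: 6@101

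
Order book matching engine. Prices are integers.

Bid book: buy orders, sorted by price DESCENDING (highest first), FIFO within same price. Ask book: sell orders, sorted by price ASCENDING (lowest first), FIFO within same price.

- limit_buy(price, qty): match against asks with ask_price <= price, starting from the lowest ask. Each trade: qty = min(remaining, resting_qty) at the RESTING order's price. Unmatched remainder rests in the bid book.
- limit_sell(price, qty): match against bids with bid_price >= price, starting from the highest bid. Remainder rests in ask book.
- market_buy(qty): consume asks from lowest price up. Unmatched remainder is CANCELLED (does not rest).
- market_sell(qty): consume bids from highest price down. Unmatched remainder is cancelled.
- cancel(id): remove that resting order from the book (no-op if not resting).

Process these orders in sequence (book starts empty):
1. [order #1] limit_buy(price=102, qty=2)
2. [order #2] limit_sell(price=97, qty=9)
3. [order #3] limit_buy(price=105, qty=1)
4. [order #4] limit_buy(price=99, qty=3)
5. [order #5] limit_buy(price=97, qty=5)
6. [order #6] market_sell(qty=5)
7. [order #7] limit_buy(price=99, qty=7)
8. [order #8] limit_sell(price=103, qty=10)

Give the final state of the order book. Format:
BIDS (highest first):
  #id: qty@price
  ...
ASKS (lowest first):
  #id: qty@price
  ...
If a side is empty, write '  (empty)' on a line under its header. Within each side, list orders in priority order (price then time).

Answer: BIDS (highest first):
  #7: 7@99
ASKS (lowest first):
  #8: 10@103

Derivation:
After op 1 [order #1] limit_buy(price=102, qty=2): fills=none; bids=[#1:2@102] asks=[-]
After op 2 [order #2] limit_sell(price=97, qty=9): fills=#1x#2:2@102; bids=[-] asks=[#2:7@97]
After op 3 [order #3] limit_buy(price=105, qty=1): fills=#3x#2:1@97; bids=[-] asks=[#2:6@97]
After op 4 [order #4] limit_buy(price=99, qty=3): fills=#4x#2:3@97; bids=[-] asks=[#2:3@97]
After op 5 [order #5] limit_buy(price=97, qty=5): fills=#5x#2:3@97; bids=[#5:2@97] asks=[-]
After op 6 [order #6] market_sell(qty=5): fills=#5x#6:2@97; bids=[-] asks=[-]
After op 7 [order #7] limit_buy(price=99, qty=7): fills=none; bids=[#7:7@99] asks=[-]
After op 8 [order #8] limit_sell(price=103, qty=10): fills=none; bids=[#7:7@99] asks=[#8:10@103]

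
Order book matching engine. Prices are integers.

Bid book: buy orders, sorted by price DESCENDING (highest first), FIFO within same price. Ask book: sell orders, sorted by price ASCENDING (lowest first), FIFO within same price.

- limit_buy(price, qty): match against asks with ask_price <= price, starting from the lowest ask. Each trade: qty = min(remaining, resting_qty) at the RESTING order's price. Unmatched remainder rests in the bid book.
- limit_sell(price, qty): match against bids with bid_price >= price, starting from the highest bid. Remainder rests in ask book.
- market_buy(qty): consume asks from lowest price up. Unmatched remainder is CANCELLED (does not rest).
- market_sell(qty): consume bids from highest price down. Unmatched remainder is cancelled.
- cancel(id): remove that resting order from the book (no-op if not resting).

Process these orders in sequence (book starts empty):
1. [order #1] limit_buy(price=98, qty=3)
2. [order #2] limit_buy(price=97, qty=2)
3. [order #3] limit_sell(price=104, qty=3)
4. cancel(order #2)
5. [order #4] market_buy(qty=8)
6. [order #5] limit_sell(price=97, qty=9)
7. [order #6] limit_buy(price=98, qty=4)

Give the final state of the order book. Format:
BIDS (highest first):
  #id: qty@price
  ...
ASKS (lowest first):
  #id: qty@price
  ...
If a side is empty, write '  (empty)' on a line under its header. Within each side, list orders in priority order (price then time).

Answer: BIDS (highest first):
  (empty)
ASKS (lowest first):
  #5: 2@97

Derivation:
After op 1 [order #1] limit_buy(price=98, qty=3): fills=none; bids=[#1:3@98] asks=[-]
After op 2 [order #2] limit_buy(price=97, qty=2): fills=none; bids=[#1:3@98 #2:2@97] asks=[-]
After op 3 [order #3] limit_sell(price=104, qty=3): fills=none; bids=[#1:3@98 #2:2@97] asks=[#3:3@104]
After op 4 cancel(order #2): fills=none; bids=[#1:3@98] asks=[#3:3@104]
After op 5 [order #4] market_buy(qty=8): fills=#4x#3:3@104; bids=[#1:3@98] asks=[-]
After op 6 [order #5] limit_sell(price=97, qty=9): fills=#1x#5:3@98; bids=[-] asks=[#5:6@97]
After op 7 [order #6] limit_buy(price=98, qty=4): fills=#6x#5:4@97; bids=[-] asks=[#5:2@97]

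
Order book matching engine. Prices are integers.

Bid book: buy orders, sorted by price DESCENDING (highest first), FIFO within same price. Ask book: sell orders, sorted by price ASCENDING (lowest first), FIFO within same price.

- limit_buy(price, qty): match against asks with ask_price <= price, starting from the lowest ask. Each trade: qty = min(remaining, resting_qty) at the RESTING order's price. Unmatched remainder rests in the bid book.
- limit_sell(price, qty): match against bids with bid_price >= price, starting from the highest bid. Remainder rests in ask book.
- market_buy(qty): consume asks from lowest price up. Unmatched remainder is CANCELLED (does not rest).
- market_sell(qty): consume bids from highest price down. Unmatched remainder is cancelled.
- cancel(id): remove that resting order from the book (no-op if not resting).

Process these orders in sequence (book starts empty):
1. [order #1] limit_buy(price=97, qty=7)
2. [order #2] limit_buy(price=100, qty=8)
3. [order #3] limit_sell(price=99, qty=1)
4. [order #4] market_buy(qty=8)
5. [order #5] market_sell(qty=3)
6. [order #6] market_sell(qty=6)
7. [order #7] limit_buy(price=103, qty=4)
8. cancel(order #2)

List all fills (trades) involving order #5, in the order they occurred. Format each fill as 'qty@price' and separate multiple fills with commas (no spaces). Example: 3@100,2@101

Answer: 3@100

Derivation:
After op 1 [order #1] limit_buy(price=97, qty=7): fills=none; bids=[#1:7@97] asks=[-]
After op 2 [order #2] limit_buy(price=100, qty=8): fills=none; bids=[#2:8@100 #1:7@97] asks=[-]
After op 3 [order #3] limit_sell(price=99, qty=1): fills=#2x#3:1@100; bids=[#2:7@100 #1:7@97] asks=[-]
After op 4 [order #4] market_buy(qty=8): fills=none; bids=[#2:7@100 #1:7@97] asks=[-]
After op 5 [order #5] market_sell(qty=3): fills=#2x#5:3@100; bids=[#2:4@100 #1:7@97] asks=[-]
After op 6 [order #6] market_sell(qty=6): fills=#2x#6:4@100 #1x#6:2@97; bids=[#1:5@97] asks=[-]
After op 7 [order #7] limit_buy(price=103, qty=4): fills=none; bids=[#7:4@103 #1:5@97] asks=[-]
After op 8 cancel(order #2): fills=none; bids=[#7:4@103 #1:5@97] asks=[-]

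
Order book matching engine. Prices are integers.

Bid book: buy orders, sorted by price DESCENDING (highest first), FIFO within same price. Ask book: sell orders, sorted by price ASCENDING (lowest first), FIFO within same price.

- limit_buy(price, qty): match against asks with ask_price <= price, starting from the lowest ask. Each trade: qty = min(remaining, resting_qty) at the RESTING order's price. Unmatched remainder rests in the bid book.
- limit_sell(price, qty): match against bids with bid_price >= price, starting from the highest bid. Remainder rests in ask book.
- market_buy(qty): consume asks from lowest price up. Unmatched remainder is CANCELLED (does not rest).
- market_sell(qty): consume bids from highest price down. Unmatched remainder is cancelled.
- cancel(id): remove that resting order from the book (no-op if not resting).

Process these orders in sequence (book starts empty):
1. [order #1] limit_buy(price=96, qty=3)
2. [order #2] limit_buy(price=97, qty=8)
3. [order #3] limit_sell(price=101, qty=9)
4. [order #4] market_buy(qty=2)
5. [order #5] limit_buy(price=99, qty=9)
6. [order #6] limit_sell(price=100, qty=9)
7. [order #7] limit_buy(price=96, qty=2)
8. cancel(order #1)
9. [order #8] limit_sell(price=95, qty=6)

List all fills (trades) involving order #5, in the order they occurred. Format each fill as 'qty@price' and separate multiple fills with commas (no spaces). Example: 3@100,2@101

Answer: 6@99

Derivation:
After op 1 [order #1] limit_buy(price=96, qty=3): fills=none; bids=[#1:3@96] asks=[-]
After op 2 [order #2] limit_buy(price=97, qty=8): fills=none; bids=[#2:8@97 #1:3@96] asks=[-]
After op 3 [order #3] limit_sell(price=101, qty=9): fills=none; bids=[#2:8@97 #1:3@96] asks=[#3:9@101]
After op 4 [order #4] market_buy(qty=2): fills=#4x#3:2@101; bids=[#2:8@97 #1:3@96] asks=[#3:7@101]
After op 5 [order #5] limit_buy(price=99, qty=9): fills=none; bids=[#5:9@99 #2:8@97 #1:3@96] asks=[#3:7@101]
After op 6 [order #6] limit_sell(price=100, qty=9): fills=none; bids=[#5:9@99 #2:8@97 #1:3@96] asks=[#6:9@100 #3:7@101]
After op 7 [order #7] limit_buy(price=96, qty=2): fills=none; bids=[#5:9@99 #2:8@97 #1:3@96 #7:2@96] asks=[#6:9@100 #3:7@101]
After op 8 cancel(order #1): fills=none; bids=[#5:9@99 #2:8@97 #7:2@96] asks=[#6:9@100 #3:7@101]
After op 9 [order #8] limit_sell(price=95, qty=6): fills=#5x#8:6@99; bids=[#5:3@99 #2:8@97 #7:2@96] asks=[#6:9@100 #3:7@101]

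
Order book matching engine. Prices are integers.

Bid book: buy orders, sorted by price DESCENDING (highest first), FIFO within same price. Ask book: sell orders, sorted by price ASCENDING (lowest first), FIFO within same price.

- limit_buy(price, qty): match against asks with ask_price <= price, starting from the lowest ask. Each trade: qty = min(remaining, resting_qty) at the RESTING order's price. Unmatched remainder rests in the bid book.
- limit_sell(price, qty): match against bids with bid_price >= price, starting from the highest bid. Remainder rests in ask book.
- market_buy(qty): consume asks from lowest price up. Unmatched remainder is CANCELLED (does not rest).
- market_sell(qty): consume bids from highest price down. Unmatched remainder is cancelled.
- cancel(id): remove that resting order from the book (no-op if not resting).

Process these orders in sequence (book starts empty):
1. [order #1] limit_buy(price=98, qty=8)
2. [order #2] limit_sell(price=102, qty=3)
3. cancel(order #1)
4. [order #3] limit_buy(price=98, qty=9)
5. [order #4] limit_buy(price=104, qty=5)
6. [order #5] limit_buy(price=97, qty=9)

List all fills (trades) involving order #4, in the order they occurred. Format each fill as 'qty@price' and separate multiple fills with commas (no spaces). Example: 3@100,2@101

After op 1 [order #1] limit_buy(price=98, qty=8): fills=none; bids=[#1:8@98] asks=[-]
After op 2 [order #2] limit_sell(price=102, qty=3): fills=none; bids=[#1:8@98] asks=[#2:3@102]
After op 3 cancel(order #1): fills=none; bids=[-] asks=[#2:3@102]
After op 4 [order #3] limit_buy(price=98, qty=9): fills=none; bids=[#3:9@98] asks=[#2:3@102]
After op 5 [order #4] limit_buy(price=104, qty=5): fills=#4x#2:3@102; bids=[#4:2@104 #3:9@98] asks=[-]
After op 6 [order #5] limit_buy(price=97, qty=9): fills=none; bids=[#4:2@104 #3:9@98 #5:9@97] asks=[-]

Answer: 3@102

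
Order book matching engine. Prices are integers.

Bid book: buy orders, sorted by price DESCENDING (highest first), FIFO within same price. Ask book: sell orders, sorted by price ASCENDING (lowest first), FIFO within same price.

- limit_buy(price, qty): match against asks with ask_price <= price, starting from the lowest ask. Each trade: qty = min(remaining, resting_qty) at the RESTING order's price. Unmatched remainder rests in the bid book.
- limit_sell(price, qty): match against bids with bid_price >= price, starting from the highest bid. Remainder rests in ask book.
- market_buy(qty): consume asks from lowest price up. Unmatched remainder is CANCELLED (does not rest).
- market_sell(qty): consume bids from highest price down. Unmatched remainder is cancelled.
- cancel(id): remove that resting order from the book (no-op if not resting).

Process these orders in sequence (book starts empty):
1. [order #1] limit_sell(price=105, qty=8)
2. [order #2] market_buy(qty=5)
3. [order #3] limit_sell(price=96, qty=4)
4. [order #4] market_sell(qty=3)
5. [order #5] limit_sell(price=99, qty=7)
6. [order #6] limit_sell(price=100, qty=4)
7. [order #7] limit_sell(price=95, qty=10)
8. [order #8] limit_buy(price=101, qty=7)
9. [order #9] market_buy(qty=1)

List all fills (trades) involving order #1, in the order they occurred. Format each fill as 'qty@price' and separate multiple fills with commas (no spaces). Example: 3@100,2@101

Answer: 5@105

Derivation:
After op 1 [order #1] limit_sell(price=105, qty=8): fills=none; bids=[-] asks=[#1:8@105]
After op 2 [order #2] market_buy(qty=5): fills=#2x#1:5@105; bids=[-] asks=[#1:3@105]
After op 3 [order #3] limit_sell(price=96, qty=4): fills=none; bids=[-] asks=[#3:4@96 #1:3@105]
After op 4 [order #4] market_sell(qty=3): fills=none; bids=[-] asks=[#3:4@96 #1:3@105]
After op 5 [order #5] limit_sell(price=99, qty=7): fills=none; bids=[-] asks=[#3:4@96 #5:7@99 #1:3@105]
After op 6 [order #6] limit_sell(price=100, qty=4): fills=none; bids=[-] asks=[#3:4@96 #5:7@99 #6:4@100 #1:3@105]
After op 7 [order #7] limit_sell(price=95, qty=10): fills=none; bids=[-] asks=[#7:10@95 #3:4@96 #5:7@99 #6:4@100 #1:3@105]
After op 8 [order #8] limit_buy(price=101, qty=7): fills=#8x#7:7@95; bids=[-] asks=[#7:3@95 #3:4@96 #5:7@99 #6:4@100 #1:3@105]
After op 9 [order #9] market_buy(qty=1): fills=#9x#7:1@95; bids=[-] asks=[#7:2@95 #3:4@96 #5:7@99 #6:4@100 #1:3@105]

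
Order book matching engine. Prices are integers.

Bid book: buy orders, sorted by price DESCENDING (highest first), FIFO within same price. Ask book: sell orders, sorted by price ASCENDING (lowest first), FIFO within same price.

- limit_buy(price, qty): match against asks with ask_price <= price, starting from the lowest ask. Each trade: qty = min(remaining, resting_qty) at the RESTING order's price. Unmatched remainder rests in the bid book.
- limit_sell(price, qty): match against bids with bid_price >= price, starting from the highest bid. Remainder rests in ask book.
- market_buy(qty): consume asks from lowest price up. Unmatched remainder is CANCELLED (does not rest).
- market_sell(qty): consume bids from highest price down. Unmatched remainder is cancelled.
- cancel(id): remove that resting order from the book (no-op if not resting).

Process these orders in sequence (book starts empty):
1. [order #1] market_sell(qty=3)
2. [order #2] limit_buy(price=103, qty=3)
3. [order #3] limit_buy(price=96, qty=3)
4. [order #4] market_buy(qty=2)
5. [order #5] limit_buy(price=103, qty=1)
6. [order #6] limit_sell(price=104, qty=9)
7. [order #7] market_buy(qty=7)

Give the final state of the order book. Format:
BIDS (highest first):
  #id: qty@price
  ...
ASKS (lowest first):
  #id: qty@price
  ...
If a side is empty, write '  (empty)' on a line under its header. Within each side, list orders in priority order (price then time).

After op 1 [order #1] market_sell(qty=3): fills=none; bids=[-] asks=[-]
After op 2 [order #2] limit_buy(price=103, qty=3): fills=none; bids=[#2:3@103] asks=[-]
After op 3 [order #3] limit_buy(price=96, qty=3): fills=none; bids=[#2:3@103 #3:3@96] asks=[-]
After op 4 [order #4] market_buy(qty=2): fills=none; bids=[#2:3@103 #3:3@96] asks=[-]
After op 5 [order #5] limit_buy(price=103, qty=1): fills=none; bids=[#2:3@103 #5:1@103 #3:3@96] asks=[-]
After op 6 [order #6] limit_sell(price=104, qty=9): fills=none; bids=[#2:3@103 #5:1@103 #3:3@96] asks=[#6:9@104]
After op 7 [order #7] market_buy(qty=7): fills=#7x#6:7@104; bids=[#2:3@103 #5:1@103 #3:3@96] asks=[#6:2@104]

Answer: BIDS (highest first):
  #2: 3@103
  #5: 1@103
  #3: 3@96
ASKS (lowest first):
  #6: 2@104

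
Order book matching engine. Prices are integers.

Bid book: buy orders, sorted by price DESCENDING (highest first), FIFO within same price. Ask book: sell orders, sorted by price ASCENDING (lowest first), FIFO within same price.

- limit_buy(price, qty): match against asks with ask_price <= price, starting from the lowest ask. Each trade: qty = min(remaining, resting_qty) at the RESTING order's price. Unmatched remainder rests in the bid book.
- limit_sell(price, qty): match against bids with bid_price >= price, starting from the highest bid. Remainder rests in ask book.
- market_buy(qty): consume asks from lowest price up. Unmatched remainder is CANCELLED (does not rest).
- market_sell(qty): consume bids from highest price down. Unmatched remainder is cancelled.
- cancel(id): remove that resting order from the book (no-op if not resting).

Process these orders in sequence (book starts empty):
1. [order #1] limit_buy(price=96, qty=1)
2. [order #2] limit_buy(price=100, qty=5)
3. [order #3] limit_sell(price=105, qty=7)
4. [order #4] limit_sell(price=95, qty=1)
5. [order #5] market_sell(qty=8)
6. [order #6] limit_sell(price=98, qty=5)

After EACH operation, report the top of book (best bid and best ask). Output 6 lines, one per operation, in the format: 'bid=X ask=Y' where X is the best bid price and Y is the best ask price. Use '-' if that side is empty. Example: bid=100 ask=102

After op 1 [order #1] limit_buy(price=96, qty=1): fills=none; bids=[#1:1@96] asks=[-]
After op 2 [order #2] limit_buy(price=100, qty=5): fills=none; bids=[#2:5@100 #1:1@96] asks=[-]
After op 3 [order #3] limit_sell(price=105, qty=7): fills=none; bids=[#2:5@100 #1:1@96] asks=[#3:7@105]
After op 4 [order #4] limit_sell(price=95, qty=1): fills=#2x#4:1@100; bids=[#2:4@100 #1:1@96] asks=[#3:7@105]
After op 5 [order #5] market_sell(qty=8): fills=#2x#5:4@100 #1x#5:1@96; bids=[-] asks=[#3:7@105]
After op 6 [order #6] limit_sell(price=98, qty=5): fills=none; bids=[-] asks=[#6:5@98 #3:7@105]

Answer: bid=96 ask=-
bid=100 ask=-
bid=100 ask=105
bid=100 ask=105
bid=- ask=105
bid=- ask=98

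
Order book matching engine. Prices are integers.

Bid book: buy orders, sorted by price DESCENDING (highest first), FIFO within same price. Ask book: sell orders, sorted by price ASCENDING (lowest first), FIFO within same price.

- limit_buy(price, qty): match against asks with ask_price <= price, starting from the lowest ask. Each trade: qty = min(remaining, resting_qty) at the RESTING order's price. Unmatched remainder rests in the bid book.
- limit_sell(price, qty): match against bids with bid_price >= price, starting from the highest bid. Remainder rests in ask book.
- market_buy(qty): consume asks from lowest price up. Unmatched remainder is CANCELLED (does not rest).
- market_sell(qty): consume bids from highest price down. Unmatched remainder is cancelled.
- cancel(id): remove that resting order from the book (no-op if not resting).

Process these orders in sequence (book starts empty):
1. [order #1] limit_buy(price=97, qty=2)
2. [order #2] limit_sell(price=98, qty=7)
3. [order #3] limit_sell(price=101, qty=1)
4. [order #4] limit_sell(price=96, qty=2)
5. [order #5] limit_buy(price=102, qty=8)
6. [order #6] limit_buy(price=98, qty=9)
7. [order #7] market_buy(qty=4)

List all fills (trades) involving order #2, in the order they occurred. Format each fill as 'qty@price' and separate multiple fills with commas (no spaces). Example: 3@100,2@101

Answer: 7@98

Derivation:
After op 1 [order #1] limit_buy(price=97, qty=2): fills=none; bids=[#1:2@97] asks=[-]
After op 2 [order #2] limit_sell(price=98, qty=7): fills=none; bids=[#1:2@97] asks=[#2:7@98]
After op 3 [order #3] limit_sell(price=101, qty=1): fills=none; bids=[#1:2@97] asks=[#2:7@98 #3:1@101]
After op 4 [order #4] limit_sell(price=96, qty=2): fills=#1x#4:2@97; bids=[-] asks=[#2:7@98 #3:1@101]
After op 5 [order #5] limit_buy(price=102, qty=8): fills=#5x#2:7@98 #5x#3:1@101; bids=[-] asks=[-]
After op 6 [order #6] limit_buy(price=98, qty=9): fills=none; bids=[#6:9@98] asks=[-]
After op 7 [order #7] market_buy(qty=4): fills=none; bids=[#6:9@98] asks=[-]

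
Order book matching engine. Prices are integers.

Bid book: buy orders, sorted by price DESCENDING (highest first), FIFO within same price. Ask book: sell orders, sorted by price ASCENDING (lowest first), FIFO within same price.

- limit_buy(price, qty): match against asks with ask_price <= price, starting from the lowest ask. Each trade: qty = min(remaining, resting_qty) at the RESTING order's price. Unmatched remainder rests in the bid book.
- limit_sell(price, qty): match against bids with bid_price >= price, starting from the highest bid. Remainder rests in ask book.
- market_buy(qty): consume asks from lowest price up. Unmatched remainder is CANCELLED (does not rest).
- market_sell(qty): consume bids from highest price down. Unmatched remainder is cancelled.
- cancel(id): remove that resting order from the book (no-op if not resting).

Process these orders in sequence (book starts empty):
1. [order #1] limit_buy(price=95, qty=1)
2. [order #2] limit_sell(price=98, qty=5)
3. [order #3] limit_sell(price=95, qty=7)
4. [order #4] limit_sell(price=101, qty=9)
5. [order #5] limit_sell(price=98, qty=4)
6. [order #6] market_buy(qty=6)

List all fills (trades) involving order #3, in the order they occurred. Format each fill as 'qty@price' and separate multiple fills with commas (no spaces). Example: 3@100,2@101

After op 1 [order #1] limit_buy(price=95, qty=1): fills=none; bids=[#1:1@95] asks=[-]
After op 2 [order #2] limit_sell(price=98, qty=5): fills=none; bids=[#1:1@95] asks=[#2:5@98]
After op 3 [order #3] limit_sell(price=95, qty=7): fills=#1x#3:1@95; bids=[-] asks=[#3:6@95 #2:5@98]
After op 4 [order #4] limit_sell(price=101, qty=9): fills=none; bids=[-] asks=[#3:6@95 #2:5@98 #4:9@101]
After op 5 [order #5] limit_sell(price=98, qty=4): fills=none; bids=[-] asks=[#3:6@95 #2:5@98 #5:4@98 #4:9@101]
After op 6 [order #6] market_buy(qty=6): fills=#6x#3:6@95; bids=[-] asks=[#2:5@98 #5:4@98 #4:9@101]

Answer: 1@95,6@95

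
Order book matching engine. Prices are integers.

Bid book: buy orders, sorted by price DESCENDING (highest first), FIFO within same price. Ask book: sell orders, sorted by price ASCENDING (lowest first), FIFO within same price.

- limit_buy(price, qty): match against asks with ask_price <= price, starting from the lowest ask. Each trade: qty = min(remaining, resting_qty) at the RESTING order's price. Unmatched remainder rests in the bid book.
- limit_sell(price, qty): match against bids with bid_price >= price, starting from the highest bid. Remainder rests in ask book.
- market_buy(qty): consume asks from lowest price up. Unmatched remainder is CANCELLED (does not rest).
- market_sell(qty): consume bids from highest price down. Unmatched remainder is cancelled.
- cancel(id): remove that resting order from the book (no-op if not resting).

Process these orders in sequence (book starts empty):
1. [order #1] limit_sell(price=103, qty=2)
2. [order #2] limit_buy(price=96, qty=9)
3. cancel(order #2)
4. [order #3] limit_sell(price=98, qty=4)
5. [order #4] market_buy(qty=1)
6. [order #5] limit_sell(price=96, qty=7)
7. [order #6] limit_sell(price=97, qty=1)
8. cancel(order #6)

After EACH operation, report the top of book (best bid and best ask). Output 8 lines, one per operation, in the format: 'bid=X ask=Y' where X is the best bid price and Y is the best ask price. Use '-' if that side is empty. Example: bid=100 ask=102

Answer: bid=- ask=103
bid=96 ask=103
bid=- ask=103
bid=- ask=98
bid=- ask=98
bid=- ask=96
bid=- ask=96
bid=- ask=96

Derivation:
After op 1 [order #1] limit_sell(price=103, qty=2): fills=none; bids=[-] asks=[#1:2@103]
After op 2 [order #2] limit_buy(price=96, qty=9): fills=none; bids=[#2:9@96] asks=[#1:2@103]
After op 3 cancel(order #2): fills=none; bids=[-] asks=[#1:2@103]
After op 4 [order #3] limit_sell(price=98, qty=4): fills=none; bids=[-] asks=[#3:4@98 #1:2@103]
After op 5 [order #4] market_buy(qty=1): fills=#4x#3:1@98; bids=[-] asks=[#3:3@98 #1:2@103]
After op 6 [order #5] limit_sell(price=96, qty=7): fills=none; bids=[-] asks=[#5:7@96 #3:3@98 #1:2@103]
After op 7 [order #6] limit_sell(price=97, qty=1): fills=none; bids=[-] asks=[#5:7@96 #6:1@97 #3:3@98 #1:2@103]
After op 8 cancel(order #6): fills=none; bids=[-] asks=[#5:7@96 #3:3@98 #1:2@103]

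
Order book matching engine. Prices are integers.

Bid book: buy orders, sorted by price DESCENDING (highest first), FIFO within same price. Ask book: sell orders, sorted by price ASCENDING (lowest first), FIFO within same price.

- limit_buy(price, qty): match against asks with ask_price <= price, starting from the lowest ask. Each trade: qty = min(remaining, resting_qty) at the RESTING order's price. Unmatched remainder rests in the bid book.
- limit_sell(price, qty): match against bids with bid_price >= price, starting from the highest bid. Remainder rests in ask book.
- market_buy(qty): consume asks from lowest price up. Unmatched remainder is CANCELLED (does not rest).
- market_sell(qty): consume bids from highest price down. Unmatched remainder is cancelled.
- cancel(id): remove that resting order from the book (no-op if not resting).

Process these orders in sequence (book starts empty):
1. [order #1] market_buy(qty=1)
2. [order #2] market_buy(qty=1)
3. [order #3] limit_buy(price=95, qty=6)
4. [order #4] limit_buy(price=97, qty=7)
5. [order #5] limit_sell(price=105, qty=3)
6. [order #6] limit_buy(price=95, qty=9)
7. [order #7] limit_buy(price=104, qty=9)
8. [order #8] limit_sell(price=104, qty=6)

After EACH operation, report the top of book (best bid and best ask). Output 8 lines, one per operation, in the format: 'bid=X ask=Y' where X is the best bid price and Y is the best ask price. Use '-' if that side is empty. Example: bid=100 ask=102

After op 1 [order #1] market_buy(qty=1): fills=none; bids=[-] asks=[-]
After op 2 [order #2] market_buy(qty=1): fills=none; bids=[-] asks=[-]
After op 3 [order #3] limit_buy(price=95, qty=6): fills=none; bids=[#3:6@95] asks=[-]
After op 4 [order #4] limit_buy(price=97, qty=7): fills=none; bids=[#4:7@97 #3:6@95] asks=[-]
After op 5 [order #5] limit_sell(price=105, qty=3): fills=none; bids=[#4:7@97 #3:6@95] asks=[#5:3@105]
After op 6 [order #6] limit_buy(price=95, qty=9): fills=none; bids=[#4:7@97 #3:6@95 #6:9@95] asks=[#5:3@105]
After op 7 [order #7] limit_buy(price=104, qty=9): fills=none; bids=[#7:9@104 #4:7@97 #3:6@95 #6:9@95] asks=[#5:3@105]
After op 8 [order #8] limit_sell(price=104, qty=6): fills=#7x#8:6@104; bids=[#7:3@104 #4:7@97 #3:6@95 #6:9@95] asks=[#5:3@105]

Answer: bid=- ask=-
bid=- ask=-
bid=95 ask=-
bid=97 ask=-
bid=97 ask=105
bid=97 ask=105
bid=104 ask=105
bid=104 ask=105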